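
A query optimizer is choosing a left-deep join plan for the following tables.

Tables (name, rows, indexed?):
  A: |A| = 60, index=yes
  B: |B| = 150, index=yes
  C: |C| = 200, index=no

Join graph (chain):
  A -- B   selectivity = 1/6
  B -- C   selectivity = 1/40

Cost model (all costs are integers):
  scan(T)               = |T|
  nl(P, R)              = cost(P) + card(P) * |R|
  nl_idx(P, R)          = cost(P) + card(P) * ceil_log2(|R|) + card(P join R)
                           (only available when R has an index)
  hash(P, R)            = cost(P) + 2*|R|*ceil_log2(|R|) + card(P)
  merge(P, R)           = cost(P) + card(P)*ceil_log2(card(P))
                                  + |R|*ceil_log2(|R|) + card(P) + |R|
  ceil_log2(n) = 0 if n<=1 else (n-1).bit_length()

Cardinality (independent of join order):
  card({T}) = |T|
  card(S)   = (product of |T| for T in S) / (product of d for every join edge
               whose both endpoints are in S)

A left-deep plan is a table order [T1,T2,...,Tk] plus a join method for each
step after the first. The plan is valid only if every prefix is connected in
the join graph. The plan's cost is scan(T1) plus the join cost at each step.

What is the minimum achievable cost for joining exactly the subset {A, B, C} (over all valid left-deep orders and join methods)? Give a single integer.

4020

Selinger DP over subsets of {A,B,C}:
  {A}: scan cost=60, card=60
  {B}: scan cost=150, card=150
  {C}: scan cost=200, card=200
  {AB}: card=1500; try (A,hash)→1020, (B,merge)→1830, (A,merge)→1920, (B,nl_idx)→2040, (B,hash)→2520, (A,nl_idx)→2550 …(+2); best=1020 via (A,hash)
  {BC}: card=750; try (B,nl_idx)→2550, (B,hash)→2800, (C,merge)→3300, (B,merge)→3350, (C,hash)→3500, (C,nl)→30150 …(+1); best=2550 via (B,nl_idx)
  {ABC}: card=7500; try (A,hash)→4020, (C,hash)→5720, (A,merge)→11220, (A,nl_idx)→14550, (C,merge)→20820, (A,nl)→47550 …(+1); best=4020 via (A,hash)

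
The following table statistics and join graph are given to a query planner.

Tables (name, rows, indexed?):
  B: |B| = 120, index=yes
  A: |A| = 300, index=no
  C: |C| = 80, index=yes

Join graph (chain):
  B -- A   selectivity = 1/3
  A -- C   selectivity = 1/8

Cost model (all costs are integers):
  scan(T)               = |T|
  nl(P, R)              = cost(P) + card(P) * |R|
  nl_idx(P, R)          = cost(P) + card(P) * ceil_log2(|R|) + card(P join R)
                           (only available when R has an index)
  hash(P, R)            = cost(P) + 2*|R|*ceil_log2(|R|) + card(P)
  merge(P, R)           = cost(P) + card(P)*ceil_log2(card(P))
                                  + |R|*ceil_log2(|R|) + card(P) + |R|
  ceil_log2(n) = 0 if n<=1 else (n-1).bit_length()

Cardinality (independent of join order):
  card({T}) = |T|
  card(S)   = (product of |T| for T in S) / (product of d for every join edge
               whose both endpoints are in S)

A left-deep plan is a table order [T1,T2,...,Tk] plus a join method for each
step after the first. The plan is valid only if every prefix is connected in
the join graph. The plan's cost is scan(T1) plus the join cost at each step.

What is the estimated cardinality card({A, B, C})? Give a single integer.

120000

Tables in S: A(300), B(120), C(80)
Edges inside S: B-A(d=3), A-C(d=8)
numerator = 300 * 120 * 80 = 2880000
denominator = 3 * 8 = 24
card(S) = 2880000 / 24 = 120000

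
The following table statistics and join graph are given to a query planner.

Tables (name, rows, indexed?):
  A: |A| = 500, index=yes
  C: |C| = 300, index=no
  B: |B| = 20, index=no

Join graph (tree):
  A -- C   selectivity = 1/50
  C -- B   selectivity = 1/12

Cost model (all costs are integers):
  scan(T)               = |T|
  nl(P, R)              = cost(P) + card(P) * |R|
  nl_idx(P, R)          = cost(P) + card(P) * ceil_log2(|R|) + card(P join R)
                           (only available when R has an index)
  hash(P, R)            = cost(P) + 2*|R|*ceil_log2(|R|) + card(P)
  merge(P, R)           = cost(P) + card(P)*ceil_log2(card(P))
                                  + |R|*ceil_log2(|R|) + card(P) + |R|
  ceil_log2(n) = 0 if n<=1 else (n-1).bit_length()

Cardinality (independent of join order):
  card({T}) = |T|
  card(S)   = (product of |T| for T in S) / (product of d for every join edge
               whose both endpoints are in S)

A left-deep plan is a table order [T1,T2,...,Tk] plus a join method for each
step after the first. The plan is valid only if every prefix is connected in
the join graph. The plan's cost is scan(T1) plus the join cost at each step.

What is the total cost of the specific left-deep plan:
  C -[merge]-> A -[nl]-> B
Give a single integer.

68300

step 1: scan C: cost=300, card=300
step 2: join A via merge
    card(P join A) = 300*500/(50) = 3000
    cost = 300 + 300*9 + 500*9 + 300 + 500 = 8300
step 3: join B via nl
    card(P join B) = 3000*20/(12) = 5000
    cost = 8300 + 3000*20 = 68300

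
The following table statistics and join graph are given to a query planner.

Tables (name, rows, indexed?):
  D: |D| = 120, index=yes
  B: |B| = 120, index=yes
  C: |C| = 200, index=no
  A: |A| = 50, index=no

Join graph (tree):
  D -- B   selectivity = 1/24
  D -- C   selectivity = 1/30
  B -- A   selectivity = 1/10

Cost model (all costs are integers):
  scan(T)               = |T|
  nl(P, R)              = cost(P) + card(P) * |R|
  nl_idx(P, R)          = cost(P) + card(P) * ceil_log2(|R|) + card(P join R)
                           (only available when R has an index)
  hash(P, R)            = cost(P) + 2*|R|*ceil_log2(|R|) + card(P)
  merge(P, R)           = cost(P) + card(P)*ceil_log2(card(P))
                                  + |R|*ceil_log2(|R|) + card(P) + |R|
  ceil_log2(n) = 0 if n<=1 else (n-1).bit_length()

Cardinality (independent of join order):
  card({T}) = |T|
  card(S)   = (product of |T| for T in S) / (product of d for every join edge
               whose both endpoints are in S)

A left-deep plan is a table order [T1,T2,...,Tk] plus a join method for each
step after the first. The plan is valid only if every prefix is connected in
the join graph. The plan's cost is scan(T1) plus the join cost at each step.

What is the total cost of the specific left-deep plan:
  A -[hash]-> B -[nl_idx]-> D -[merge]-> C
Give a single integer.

step 1: scan A: cost=50, card=50
step 2: join B via hash
    card(P join B) = 50*120/(10) = 600
    cost = 50 + 2*120*7 + 50 = 1780
step 3: join D via nl_idx
    card(P join D) = 600*120/(24) = 3000
    cost = 1780 + 600*7 + 3000 = 8980
step 4: join C via merge
    card(P join C) = 3000*200/(30) = 20000
    cost = 8980 + 3000*12 + 200*8 + 3000 + 200 = 49780

49780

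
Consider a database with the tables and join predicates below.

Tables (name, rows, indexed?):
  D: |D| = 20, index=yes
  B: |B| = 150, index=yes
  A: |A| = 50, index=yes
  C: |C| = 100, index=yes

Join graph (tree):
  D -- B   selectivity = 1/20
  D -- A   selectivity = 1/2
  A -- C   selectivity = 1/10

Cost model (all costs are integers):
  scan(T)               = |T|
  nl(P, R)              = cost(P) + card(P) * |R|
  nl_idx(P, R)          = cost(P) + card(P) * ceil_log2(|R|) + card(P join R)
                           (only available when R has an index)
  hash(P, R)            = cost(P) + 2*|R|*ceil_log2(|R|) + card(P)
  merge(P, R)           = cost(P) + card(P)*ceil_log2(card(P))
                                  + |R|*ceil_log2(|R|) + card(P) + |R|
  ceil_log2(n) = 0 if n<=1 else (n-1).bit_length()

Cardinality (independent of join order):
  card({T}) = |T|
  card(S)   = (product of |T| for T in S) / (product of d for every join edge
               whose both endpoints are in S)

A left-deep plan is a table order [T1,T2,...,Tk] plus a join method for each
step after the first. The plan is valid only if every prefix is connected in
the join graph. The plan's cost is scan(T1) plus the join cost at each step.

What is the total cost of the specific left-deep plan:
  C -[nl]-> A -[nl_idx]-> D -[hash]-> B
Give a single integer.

step 1: scan C: cost=100, card=100
step 2: join A via nl
    card(P join A) = 100*50/(10) = 500
    cost = 100 + 100*50 = 5100
step 3: join D via nl_idx
    card(P join D) = 500*20/(2) = 5000
    cost = 5100 + 500*5 + 5000 = 12600
step 4: join B via hash
    card(P join B) = 5000*150/(20) = 37500
    cost = 12600 + 2*150*8 + 5000 = 20000

20000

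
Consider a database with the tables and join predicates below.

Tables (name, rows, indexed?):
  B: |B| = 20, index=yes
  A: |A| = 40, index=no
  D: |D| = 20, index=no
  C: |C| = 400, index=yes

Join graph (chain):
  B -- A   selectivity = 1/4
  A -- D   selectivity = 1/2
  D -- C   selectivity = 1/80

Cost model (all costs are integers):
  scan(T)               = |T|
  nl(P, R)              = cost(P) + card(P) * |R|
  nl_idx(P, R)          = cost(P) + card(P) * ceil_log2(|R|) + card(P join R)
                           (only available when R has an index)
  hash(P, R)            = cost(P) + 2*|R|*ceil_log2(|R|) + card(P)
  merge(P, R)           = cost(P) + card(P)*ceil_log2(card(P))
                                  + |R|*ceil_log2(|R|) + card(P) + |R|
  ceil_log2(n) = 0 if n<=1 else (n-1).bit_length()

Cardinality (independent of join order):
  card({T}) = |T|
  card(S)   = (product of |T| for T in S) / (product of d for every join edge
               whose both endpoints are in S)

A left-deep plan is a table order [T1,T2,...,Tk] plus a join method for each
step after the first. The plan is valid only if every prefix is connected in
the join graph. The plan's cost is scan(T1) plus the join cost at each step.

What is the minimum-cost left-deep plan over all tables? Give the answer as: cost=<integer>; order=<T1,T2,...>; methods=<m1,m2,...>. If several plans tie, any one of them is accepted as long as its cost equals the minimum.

Selinger DP (subsets sized 1..n):
  {B}: scan cost=20, card=20
  {A}: scan cost=40, card=40
  {D}: scan cost=20, card=20
  {C}: scan cost=400, card=400
  {AB}: card=200; try (B,hash)→280, (A,merge)→420, (B,merge)→440, (B,nl_idx)→440, (A,hash)→520, (A,nl)→820 …(+1); best=280 via (B,hash)
  {AD}: card=400; try (D,hash)→280, (A,merge)→420, (D,merge)→440, (A,hash)→520, (A,nl)→820, (D,nl)→840; best=280 via (D,hash)
  {CD}: card=100; try (C,nl_idx)→300, (D,hash)→1000, (C,merge)→4140, (D,merge)→4520, (C,hash)→7240, (C,nl)→8020 …(+1); best=300 via (C,nl_idx)
  {ABD}: card=2000; try (D,hash)→680, (B,hash)→880, (D,merge)→2200, (D,nl)→4280, (B,nl_idx)→4280, (B,merge)→4400 …(+1); best=680 via (D,hash)
  {ACD}: card=2000; try (A,hash)→880, (A,merge)→1380, (A,nl)→4300, (C,nl_idx)→5880, (C,hash)→7880, (C,merge)→8280 …(+1); best=880 via (A,hash)
  {ABCD}: card=10000; try (B,hash)→3080, (C,hash)→9880, (B,nl_idx)→20880, (B,merge)→25000, (C,merge)→28680, (C,nl_idx)→28680 …(+2); best=3080 via (B,hash)

cost=3080; order=D,C,A,B; methods=nl_idx,hash,hash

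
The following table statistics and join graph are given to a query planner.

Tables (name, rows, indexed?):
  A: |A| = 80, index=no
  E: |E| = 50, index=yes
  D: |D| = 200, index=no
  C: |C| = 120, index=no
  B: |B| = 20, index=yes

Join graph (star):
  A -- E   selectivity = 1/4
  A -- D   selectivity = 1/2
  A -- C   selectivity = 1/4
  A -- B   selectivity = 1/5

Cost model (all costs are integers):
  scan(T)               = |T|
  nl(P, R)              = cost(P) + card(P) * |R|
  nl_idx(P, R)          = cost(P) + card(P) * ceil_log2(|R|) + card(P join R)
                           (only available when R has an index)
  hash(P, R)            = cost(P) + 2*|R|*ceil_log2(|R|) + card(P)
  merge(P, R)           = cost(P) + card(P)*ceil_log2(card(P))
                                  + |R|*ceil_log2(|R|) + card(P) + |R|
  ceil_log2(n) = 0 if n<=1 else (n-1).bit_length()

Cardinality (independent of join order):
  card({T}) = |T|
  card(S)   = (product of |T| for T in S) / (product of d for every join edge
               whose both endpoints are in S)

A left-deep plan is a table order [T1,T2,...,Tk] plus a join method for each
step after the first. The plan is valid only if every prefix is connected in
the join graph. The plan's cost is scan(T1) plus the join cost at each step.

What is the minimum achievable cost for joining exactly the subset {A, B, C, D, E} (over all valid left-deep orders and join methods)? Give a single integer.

Selinger DP over subsets of {A,B,C,D,E}:
  {A}: scan cost=80, card=80
  {E}: scan cost=50, card=50
  {D}: scan cost=200, card=200
  {C}: scan cost=120, card=120
  {B}: scan cost=20, card=20
  {AE}: card=1000; try (E,hash)→760, (A,merge)→1040, (E,merge)→1070, (A,hash)→1220, (E,nl_idx)→1560, (A,nl)→4050 …(+1); best=760 via (E,hash)
  {AD}: card=8000; try (A,hash)→1520, (D,merge)→2520, (A,merge)→2640, (D,hash)→3360, (D,nl)→16080, (A,nl)→16200; best=1520 via (A,hash)
  {AC}: card=2400; try (A,hash)→1360, (C,merge)→1680, (A,merge)→1720, (C,hash)→1840, (C,nl)→9680, (A,nl)→9720; best=1360 via (A,hash)
  {AB}: card=320; try (B,hash)→360, (A,merge)→780, (B,nl_idx)→800, (B,merge)→840, (A,hash)→1160, (A,nl)→1620 …(+1); best=360 via (B,hash)
  {ADE}: card=100000; try (D,hash)→4960, (E,hash)→10120, (D,merge)→13560, (E,merge)→113870, (E,nl_idx)→149520, (D,nl)→200760 …(+1); best=4960 via (D,hash)
  {ACE}: card=30000; try (C,hash)→3440, (E,hash)→4360, (C,merge)→12720, (E,merge)→32910, (E,nl_idx)→45760, (C,nl)→120760 …(+1); best=3440 via (C,hash)
  {ABE}: card=4000; try (E,hash)→1280, (B,hash)→1960, (E,merge)→3910, (E,nl_idx)→6280, (B,nl_idx)→9760, (B,merge)→11880 …(+2); best=1280 via (E,hash)
  {ACD}: card=240000; try (D,hash)→6960, (C,hash)→11200, (D,merge)→34360, (C,merge)→114480, (D,nl)→481360, (C,nl)→961520; best=6960 via (D,hash)
  {ABD}: card=32000; try (D,hash)→3880, (D,merge)→5360, (B,hash)→9720, (D,nl)→64360, (B,nl_idx)→73520, (B,merge)→113640 …(+1); best=3880 via (D,hash)
  {ABC}: card=9600; try (C,hash)→2360, (B,hash)→3960, (C,merge)→4520, (B,nl_idx)→22960, (B,merge)→32680, (C,nl)→38760 …(+1); best=2360 via (C,hash)
  {ACDE}: card=3000000; try (D,hash)→36640, (C,hash)→106640, (E,hash)→247560, (D,merge)→485240, (C,merge)→1805920, (E,nl_idx)→4446960 …(+4); best=36640 via (D,hash)
  {ABDE}: card=400000; try (D,hash)→8480, (E,hash)→36480, (D,merge)→55080, (B,hash)→105160, (E,merge)→516230, (E,nl_idx)→595880 …(+5); best=8480 via (D,hash)
  {ABCE}: card=120000; try (C,hash)→6960, (E,hash)→12560, (B,hash)→33640, (C,merge)→54240, (E,merge)→146710, (E,nl_idx)→179960 …(+5); best=6960 via (C,hash)
  {ABCD}: card=960000; try (D,hash)→15160, (C,hash)→37560, (D,merge)→148160, (B,hash)→247160, (C,merge)→516840, (D,nl)→1922360 …(+4); best=15160 via (D,hash)
  {ABCDE}: card=12000000; try (D,hash)→130160, (C,hash)→410160, (E,hash)→975760, (D,merge)→2168760, (B,hash)→3036840, (C,merge)→8009440 …(+8); best=130160 via (D,hash)

130160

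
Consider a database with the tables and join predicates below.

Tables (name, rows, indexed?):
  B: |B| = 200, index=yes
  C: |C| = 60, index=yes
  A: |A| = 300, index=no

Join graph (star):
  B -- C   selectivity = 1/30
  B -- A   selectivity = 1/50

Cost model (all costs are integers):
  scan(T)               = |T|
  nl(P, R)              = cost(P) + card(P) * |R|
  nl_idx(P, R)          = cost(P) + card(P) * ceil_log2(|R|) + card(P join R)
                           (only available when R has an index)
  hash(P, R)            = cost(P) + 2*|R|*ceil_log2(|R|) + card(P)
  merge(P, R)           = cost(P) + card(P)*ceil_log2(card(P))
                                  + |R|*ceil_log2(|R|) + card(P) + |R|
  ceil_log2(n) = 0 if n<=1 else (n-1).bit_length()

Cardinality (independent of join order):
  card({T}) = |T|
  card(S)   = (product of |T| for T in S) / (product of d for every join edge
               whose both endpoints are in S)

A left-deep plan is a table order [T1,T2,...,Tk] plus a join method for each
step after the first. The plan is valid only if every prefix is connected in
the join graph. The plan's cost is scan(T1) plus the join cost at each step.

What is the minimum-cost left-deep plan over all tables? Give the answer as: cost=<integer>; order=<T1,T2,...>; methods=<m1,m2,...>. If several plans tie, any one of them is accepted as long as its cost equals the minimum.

Selinger DP (subsets sized 1..n):
  {B}: scan cost=200, card=200
  {C}: scan cost=60, card=60
  {A}: scan cost=300, card=300
  {BC}: card=400; try (B,nl_idx)→940, (C,hash)→1120, (C,nl_idx)→1800, (B,merge)→2280, (C,merge)→2420, (B,hash)→3320 …(+2); best=940 via (B,nl_idx)
  {AB}: card=1200; try (B,hash)→3800, (B,nl_idx)→3900, (A,merge)→5000, (B,merge)→5100, (A,hash)→5800, (A,nl)→60200 …(+1); best=3800 via (B,hash)
  {ABC}: card=2400; try (C,hash)→5720, (A,hash)→6740, (A,merge)→7940, (C,nl_idx)→13400, (C,merge)→18620, (C,nl)→75800 …(+1); best=5720 via (C,hash)

cost=5720; order=A,B,C; methods=hash,hash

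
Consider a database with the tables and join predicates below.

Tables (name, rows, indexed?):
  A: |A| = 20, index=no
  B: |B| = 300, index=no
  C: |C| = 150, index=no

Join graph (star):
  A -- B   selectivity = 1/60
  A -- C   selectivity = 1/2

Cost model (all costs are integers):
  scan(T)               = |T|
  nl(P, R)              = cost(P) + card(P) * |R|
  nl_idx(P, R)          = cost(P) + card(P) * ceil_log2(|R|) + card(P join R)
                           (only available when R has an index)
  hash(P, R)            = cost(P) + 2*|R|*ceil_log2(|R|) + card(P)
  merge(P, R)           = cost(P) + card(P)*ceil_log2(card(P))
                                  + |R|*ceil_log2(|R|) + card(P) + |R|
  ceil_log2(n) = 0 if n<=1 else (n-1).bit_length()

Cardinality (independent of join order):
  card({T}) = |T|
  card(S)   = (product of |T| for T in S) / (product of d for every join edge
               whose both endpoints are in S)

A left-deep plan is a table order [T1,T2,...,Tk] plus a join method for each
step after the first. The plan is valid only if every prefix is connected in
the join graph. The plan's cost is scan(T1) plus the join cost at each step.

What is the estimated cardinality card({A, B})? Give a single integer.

Tables in S: A(20), B(300)
Edges inside S: A-B(d=60)
numerator = 20 * 300 = 6000
denominator = 60 = 60
card(S) = 6000 / 60 = 100

100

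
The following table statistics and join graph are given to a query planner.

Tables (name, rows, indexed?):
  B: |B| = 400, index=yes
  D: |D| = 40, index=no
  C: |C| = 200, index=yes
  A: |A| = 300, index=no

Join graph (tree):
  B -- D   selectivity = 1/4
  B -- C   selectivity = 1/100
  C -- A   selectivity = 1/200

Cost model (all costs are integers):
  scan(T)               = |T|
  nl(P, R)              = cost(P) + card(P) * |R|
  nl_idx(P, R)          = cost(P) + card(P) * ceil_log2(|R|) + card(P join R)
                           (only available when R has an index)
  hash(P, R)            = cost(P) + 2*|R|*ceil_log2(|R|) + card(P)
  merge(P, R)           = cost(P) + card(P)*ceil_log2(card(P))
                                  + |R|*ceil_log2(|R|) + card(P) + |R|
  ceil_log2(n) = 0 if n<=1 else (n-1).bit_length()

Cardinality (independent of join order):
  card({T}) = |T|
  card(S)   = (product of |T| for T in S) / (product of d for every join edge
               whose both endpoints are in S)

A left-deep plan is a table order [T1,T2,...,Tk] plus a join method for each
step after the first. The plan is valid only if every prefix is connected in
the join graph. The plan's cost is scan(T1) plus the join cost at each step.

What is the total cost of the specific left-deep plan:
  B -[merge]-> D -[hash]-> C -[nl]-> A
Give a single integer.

2411880

step 1: scan B: cost=400, card=400
step 2: join D via merge
    card(P join D) = 400*40/(4) = 4000
    cost = 400 + 400*9 + 40*6 + 400 + 40 = 4680
step 3: join C via hash
    card(P join C) = 4000*200/(100) = 8000
    cost = 4680 + 2*200*8 + 4000 = 11880
step 4: join A via nl
    card(P join A) = 8000*300/(200) = 12000
    cost = 11880 + 8000*300 = 2411880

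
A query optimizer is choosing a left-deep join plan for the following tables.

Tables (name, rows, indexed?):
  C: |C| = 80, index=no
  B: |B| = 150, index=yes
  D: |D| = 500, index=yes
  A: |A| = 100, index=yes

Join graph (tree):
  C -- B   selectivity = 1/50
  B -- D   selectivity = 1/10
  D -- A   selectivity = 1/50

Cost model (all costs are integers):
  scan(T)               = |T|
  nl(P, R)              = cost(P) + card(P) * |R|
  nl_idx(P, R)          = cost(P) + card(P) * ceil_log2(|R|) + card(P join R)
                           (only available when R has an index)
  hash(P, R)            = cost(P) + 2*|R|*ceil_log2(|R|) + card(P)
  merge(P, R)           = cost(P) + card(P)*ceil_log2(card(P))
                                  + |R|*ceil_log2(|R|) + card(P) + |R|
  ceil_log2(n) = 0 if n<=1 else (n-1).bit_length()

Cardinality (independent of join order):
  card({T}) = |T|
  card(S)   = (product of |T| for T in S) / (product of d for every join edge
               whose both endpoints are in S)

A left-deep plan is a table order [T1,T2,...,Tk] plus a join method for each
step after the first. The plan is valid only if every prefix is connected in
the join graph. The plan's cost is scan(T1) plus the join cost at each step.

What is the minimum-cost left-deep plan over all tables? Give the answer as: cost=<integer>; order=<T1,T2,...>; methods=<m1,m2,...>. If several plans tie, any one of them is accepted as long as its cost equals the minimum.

Selinger DP (subsets sized 1..n):
  {C}: scan cost=80, card=80
  {B}: scan cost=150, card=150
  {D}: scan cost=500, card=500
  {A}: scan cost=100, card=100
  {BC}: card=240; try (B,nl_idx)→960, (C,hash)→1420, (B,merge)→2070, (C,merge)→2140, (B,hash)→2560, (B,nl)→12080 …(+1); best=960 via (B,nl_idx)
  {BD}: card=7500; try (B,hash)→3400, (D,merge)→6500, (B,merge)→6850, (D,nl_idx)→9000, (D,hash)→9300, (B,nl_idx)→12000 …(+2); best=3400 via (B,hash)
  {AD}: card=1000; try (D,nl_idx)→2000, (A,hash)→2400, (A,nl_idx)→5000, (D,merge)→5900, (A,merge)→6300, (D,hash)→9200 …(+2); best=2000 via (D,nl_idx)
  {BCD}: card=12000; try (D,merge)→8120, (D,hash)→10200, (C,hash)→12020, (D,nl_idx)→15120, (C,merge)→109040, (D,nl)→120960 …(+1); best=8120 via (D,merge)
  {ABD}: card=15000; try (B,hash)→5400, (A,hash)→12300, (B,merge)→14350, (B,nl_idx)→25000, (A,nl_idx)→70900, (A,merge)→109200 …(+2); best=5400 via (B,hash)
  {ABCD}: card=24000; try (C,hash)→21520, (A,hash)→21520, (A,nl_idx)→116120, (A,merge)→188920, (C,merge)→231040, (C,nl)→1205400 …(+1); best=21520 via (C,hash)

cost=21520; order=A,D,B,C; methods=nl_idx,hash,hash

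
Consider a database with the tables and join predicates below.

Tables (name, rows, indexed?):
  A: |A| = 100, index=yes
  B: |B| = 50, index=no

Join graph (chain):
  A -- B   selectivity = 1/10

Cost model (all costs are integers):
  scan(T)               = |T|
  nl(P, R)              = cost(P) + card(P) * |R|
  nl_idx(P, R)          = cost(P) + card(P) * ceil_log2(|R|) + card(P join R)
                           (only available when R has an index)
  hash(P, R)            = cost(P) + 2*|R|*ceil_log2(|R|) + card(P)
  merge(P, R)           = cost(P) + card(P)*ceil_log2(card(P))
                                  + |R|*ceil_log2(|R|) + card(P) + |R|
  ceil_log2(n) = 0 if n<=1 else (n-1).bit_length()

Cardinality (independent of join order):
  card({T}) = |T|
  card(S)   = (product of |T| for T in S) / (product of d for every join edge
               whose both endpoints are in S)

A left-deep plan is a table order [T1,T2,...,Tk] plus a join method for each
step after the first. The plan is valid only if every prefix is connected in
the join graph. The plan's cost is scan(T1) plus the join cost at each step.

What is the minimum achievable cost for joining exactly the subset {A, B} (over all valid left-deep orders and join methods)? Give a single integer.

Selinger DP over subsets of {A,B}:
  {A}: scan cost=100, card=100
  {B}: scan cost=50, card=50
  {AB}: card=500; try (B,hash)→800, (A,nl_idx)→900, (A,merge)→1200, (B,merge)→1250, (A,hash)→1500, (A,nl)→5050 …(+1); best=800 via (B,hash)

800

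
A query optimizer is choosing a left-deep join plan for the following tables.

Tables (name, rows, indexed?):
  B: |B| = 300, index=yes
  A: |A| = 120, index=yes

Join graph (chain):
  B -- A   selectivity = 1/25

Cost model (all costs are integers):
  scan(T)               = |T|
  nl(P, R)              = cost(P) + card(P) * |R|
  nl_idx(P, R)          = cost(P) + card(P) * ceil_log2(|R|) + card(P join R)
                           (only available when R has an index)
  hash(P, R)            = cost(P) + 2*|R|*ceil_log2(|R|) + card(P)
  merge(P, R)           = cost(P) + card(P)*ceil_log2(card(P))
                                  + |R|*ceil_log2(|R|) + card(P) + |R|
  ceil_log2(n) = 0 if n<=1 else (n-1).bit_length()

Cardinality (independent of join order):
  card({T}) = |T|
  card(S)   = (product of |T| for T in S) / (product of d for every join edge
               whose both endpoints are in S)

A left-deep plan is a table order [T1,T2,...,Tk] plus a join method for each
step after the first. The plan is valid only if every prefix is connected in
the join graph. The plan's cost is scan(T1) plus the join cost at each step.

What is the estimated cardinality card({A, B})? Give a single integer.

1440

Tables in S: A(120), B(300)
Edges inside S: B-A(d=25)
numerator = 120 * 300 = 36000
denominator = 25 = 25
card(S) = 36000 / 25 = 1440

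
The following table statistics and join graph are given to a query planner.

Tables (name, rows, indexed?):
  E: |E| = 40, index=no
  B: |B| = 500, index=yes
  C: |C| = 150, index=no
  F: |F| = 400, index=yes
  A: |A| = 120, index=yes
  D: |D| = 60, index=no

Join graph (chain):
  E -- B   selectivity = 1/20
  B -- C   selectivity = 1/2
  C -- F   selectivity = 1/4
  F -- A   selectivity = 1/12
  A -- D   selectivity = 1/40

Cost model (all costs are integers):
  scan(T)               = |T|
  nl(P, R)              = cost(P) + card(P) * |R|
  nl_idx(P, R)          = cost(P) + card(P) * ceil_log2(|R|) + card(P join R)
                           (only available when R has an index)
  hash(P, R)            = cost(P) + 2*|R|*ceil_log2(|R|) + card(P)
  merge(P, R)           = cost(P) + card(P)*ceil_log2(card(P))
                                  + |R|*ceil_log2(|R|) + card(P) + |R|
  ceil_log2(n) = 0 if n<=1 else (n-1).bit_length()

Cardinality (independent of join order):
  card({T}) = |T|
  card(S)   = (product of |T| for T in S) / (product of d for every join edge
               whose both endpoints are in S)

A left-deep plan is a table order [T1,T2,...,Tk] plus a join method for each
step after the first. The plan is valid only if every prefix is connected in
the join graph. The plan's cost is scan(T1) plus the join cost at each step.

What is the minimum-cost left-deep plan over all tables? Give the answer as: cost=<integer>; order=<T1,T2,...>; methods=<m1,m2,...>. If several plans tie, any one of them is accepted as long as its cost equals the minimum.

cost=56499160; order=D,A,F,C,B,E; methods=nl_idx,merge,hash,hash,hash

Selinger DP (subsets sized 1..n):
  {E}: scan cost=40, card=40
  {B}: scan cost=500, card=500
  {C}: scan cost=150, card=150
  {F}: scan cost=400, card=400
  {A}: scan cost=120, card=120
  {D}: scan cost=60, card=60
  {BE}: card=1000; try (B,nl_idx)→1400, (E,hash)→1480, (B,merge)→5320, (E,merge)→5780, (B,hash)→9080, (B,nl)→20040 …(+1); best=1400 via (B,nl_idx)
  {BC}: card=37500; try (C,hash)→3400, (B,merge)→6500, (C,merge)→6850, (B,hash)→9300, (B,nl_idx)→39000, (B,nl)→75150 …(+1); best=3400 via (C,hash)
  {CF}: card=15000; try (C,hash)→3200, (F,merge)→5500, (C,merge)→5750, (F,hash)→7500, (F,nl_idx)→16500, (F,nl)→60150 …(+1); best=3200 via (C,hash)
  {AF}: card=4000; try (A,hash)→2480, (F,merge)→5080, (F,nl_idx)→5200, (A,merge)→5360, (A,nl_idx)→7200, (F,hash)→7440 …(+2); best=2480 via (A,hash)
  {AD}: card=180; try (A,nl_idx)→660, (D,hash)→960, (A,merge)→1440, (D,merge)→1500, (A,hash)→1800, (A,nl)→7260 …(+1); best=660 via (A,nl_idx)
  {BCE}: card=75000; try (C,hash)→4800, (C,merge)→13750, (E,hash)→41380, (C,nl)→151400, (E,merge)→641180, (E,nl)→1503400; best=4800 via (C,hash)
  {BCF}: card=3750000; try (B,hash)→27200, (F,hash)→48100, (B,merge)→233200, (F,merge)→644900, (B,nl_idx)→3888200, (F,nl_idx)→4090900 …(+2); best=27200 via (B,hash)
  {ACF}: card=150000; try (C,hash)→8880, (A,hash)→19880, (C,merge)→55830, (A,merge)→229160, (A,nl_idx)→258200, (C,nl)→602480 …(+1); best=8880 via (C,hash)
  {ADF}: card=6000; try (F,merge)→6280, (D,hash)→7200, (F,hash)→8040, (F,nl_idx)→8280, (D,merge)→54900, (F,nl)→72660 …(+1); best=6280 via (F,merge)
  {BCEF}: card=7500000; try (F,hash)→87000, (F,merge)→1358800, (E,hash)→3777680, (F,nl_idx)→8179800, (F,nl)→30004800, (E,merge)→86277480 …(+1); best=87000 via (F,hash)
  {ABCF}: card=37500000; try (B,hash)→167880, (B,merge)→2863880, (A,hash)→3778880, (B,nl_idx)→38858880, (A,nl_idx)→63777200, (B,nl)→75008880 …(+2); best=167880 via (B,hash)
  {ACDF}: card=225000; try (C,hash)→14680, (C,merge)→91630, (D,hash)→159600, (C,nl)→906280, (D,merge)→2859300, (D,nl)→9008880; best=14680 via (C,hash)
  {ABCEF}: card=75000000; try (A,hash)→7588680, (E,hash)→37668360, (A,nl_idx)→127587000, (A,merge)→180087960, (A,nl)→900087000, (E,merge)→1012668160 …(+1); best=7588680 via (A,hash)
  {ABCDF}: card=56250000; try (B,hash)→248680, (B,merge)→4294680, (D,hash)→37668600, (B,nl_idx)→58289680, (B,nl)→112514680, (D,merge)→1012668300 …(+1); best=248680 via (B,hash)
  {ABCDEF}: card=112500000; try (E,hash)→56499160, (D,hash)→82589400, (E,merge)→1518998960, (D,merge)→2107589100, (E,nl)→2250248680, (D,nl)→4507588680; best=56499160 via (E,hash)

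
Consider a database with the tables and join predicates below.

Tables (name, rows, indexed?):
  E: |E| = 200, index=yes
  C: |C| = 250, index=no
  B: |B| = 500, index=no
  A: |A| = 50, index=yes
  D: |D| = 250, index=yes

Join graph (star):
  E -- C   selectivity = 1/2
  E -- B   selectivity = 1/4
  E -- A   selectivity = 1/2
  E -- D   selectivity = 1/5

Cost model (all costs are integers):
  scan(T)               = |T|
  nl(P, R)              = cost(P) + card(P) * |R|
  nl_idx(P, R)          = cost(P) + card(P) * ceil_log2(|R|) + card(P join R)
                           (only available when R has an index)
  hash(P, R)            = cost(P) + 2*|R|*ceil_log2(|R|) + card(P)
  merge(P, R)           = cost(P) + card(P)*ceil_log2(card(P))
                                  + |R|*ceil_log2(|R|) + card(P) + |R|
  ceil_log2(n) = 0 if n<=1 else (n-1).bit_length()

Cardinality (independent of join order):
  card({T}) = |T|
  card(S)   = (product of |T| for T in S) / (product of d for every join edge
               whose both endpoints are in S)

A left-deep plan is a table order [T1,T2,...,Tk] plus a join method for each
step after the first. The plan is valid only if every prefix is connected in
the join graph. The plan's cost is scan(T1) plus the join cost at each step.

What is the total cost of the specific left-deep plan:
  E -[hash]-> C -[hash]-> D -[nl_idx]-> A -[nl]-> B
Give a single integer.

step 1: scan E: cost=200, card=200
step 2: join C via hash
    card(P join C) = 200*250/(2) = 25000
    cost = 200 + 2*250*8 + 200 = 4400
step 3: join D via hash
    card(P join D) = 25000*250/(5) = 1250000
    cost = 4400 + 2*250*8 + 25000 = 33400
step 4: join A via nl_idx
    card(P join A) = 1250000*50/(2) = 31250000
    cost = 33400 + 1250000*6 + 31250000 = 38783400
step 5: join B via nl
    card(P join B) = 31250000*500/(4) = 3906250000
    cost = 38783400 + 31250000*500 = 15663783400

15663783400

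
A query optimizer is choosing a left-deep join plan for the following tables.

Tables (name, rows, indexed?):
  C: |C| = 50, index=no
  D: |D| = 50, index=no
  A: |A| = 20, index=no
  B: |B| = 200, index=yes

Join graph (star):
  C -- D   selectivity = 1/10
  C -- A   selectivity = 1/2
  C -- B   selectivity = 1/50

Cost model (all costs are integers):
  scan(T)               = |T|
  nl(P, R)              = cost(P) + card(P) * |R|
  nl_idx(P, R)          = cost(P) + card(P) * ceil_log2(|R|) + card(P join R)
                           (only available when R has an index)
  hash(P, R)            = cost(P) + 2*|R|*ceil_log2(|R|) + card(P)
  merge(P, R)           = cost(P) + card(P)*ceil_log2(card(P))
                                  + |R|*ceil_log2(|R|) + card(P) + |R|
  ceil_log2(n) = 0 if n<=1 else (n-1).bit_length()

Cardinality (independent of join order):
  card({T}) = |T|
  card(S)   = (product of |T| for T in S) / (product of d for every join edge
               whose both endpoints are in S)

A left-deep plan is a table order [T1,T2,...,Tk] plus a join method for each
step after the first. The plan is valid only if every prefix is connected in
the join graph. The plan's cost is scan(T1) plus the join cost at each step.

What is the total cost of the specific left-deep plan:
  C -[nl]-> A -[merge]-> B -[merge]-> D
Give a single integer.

step 1: scan C: cost=50, card=50
step 2: join A via nl
    card(P join A) = 50*20/(2) = 500
    cost = 50 + 50*20 = 1050
step 3: join B via merge
    card(P join B) = 500*200/(50) = 2000
    cost = 1050 + 500*9 + 200*8 + 500 + 200 = 7850
step 4: join D via merge
    card(P join D) = 2000*50/(10) = 10000
    cost = 7850 + 2000*11 + 50*6 + 2000 + 50 = 32200

32200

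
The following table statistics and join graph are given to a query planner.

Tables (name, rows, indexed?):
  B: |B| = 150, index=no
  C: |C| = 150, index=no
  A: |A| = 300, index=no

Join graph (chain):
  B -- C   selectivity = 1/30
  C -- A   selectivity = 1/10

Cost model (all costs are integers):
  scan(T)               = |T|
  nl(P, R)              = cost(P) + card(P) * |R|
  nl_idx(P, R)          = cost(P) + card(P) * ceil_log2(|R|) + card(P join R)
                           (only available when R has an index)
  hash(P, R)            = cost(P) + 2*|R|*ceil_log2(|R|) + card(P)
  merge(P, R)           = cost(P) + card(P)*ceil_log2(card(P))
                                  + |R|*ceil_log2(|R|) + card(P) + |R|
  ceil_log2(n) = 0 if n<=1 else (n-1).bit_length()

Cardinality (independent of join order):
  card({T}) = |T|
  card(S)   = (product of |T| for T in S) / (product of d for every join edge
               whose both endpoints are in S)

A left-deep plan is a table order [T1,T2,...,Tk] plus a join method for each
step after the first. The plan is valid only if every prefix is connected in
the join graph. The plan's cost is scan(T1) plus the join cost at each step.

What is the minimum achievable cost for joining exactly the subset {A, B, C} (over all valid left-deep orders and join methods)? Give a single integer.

8850

Selinger DP over subsets of {A,B,C}:
  {B}: scan cost=150, card=150
  {C}: scan cost=150, card=150
  {A}: scan cost=300, card=300
  {BC}: card=750; try (C,hash)→2700, (B,hash)→2700, (C,merge)→2850, (B,merge)→2850, (C,nl)→22650, (B,nl)→22650; best=2700 via (C,hash)
  {AC}: card=4500; try (C,hash)→3000, (A,merge)→4500, (C,merge)→4650, (A,hash)→5700, (A,nl)→45150, (C,nl)→45300; best=3000 via (C,hash)
  {ABC}: card=22500; try (A,hash)→8850, (B,hash)→9900, (A,merge)→13950, (B,merge)→67350, (A,nl)→227700, (B,nl)→678000; best=8850 via (A,hash)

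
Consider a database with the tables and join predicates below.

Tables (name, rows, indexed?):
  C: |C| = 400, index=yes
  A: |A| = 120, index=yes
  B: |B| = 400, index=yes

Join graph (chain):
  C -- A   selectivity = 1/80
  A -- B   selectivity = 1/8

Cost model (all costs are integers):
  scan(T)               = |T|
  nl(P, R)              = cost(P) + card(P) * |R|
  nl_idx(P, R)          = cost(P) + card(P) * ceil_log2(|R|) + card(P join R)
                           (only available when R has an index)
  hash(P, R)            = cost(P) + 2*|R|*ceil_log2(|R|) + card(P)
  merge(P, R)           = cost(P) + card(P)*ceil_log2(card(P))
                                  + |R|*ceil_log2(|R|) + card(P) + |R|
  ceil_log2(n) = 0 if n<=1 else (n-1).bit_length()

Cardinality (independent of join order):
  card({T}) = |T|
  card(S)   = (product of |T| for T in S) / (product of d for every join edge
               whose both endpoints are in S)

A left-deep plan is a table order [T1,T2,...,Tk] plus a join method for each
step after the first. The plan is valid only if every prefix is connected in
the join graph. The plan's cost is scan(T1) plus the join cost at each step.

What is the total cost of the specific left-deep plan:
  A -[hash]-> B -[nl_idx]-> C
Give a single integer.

91440

step 1: scan A: cost=120, card=120
step 2: join B via hash
    card(P join B) = 120*400/(8) = 6000
    cost = 120 + 2*400*9 + 120 = 7440
step 3: join C via nl_idx
    card(P join C) = 6000*400/(80) = 30000
    cost = 7440 + 6000*9 + 30000 = 91440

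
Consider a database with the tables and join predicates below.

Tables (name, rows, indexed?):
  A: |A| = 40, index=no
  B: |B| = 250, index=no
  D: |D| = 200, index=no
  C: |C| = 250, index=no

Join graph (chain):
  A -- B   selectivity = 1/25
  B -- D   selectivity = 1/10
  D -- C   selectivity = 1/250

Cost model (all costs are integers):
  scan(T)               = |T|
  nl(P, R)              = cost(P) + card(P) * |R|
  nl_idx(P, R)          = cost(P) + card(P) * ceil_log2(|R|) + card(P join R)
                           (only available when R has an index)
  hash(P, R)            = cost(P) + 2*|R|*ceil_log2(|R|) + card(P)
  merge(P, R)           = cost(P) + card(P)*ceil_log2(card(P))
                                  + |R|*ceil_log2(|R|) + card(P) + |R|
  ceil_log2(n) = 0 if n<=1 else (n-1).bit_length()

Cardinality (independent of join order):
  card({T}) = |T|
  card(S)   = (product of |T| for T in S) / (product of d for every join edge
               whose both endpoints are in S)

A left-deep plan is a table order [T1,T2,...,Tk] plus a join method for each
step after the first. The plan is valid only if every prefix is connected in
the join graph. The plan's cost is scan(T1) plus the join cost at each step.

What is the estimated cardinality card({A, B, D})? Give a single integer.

8000

Tables in S: A(40), B(250), D(200)
Edges inside S: A-B(d=25), B-D(d=10)
numerator = 40 * 250 * 200 = 2000000
denominator = 25 * 10 = 250
card(S) = 2000000 / 250 = 8000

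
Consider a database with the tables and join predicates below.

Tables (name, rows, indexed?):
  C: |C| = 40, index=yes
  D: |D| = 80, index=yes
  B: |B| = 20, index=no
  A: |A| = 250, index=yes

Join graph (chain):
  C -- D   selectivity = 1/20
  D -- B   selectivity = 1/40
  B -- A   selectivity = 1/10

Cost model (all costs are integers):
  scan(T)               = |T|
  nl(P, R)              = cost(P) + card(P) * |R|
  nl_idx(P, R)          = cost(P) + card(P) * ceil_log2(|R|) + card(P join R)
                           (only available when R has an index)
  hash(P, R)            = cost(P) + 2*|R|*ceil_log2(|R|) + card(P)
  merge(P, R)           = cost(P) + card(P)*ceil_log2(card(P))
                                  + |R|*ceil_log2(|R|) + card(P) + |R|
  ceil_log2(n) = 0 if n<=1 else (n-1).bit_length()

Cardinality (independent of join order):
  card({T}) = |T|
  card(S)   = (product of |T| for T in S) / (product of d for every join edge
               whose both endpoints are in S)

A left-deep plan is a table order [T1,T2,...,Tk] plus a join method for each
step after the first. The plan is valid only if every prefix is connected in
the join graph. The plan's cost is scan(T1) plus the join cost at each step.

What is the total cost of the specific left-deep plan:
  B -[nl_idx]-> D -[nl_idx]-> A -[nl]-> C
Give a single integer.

41520

step 1: scan B: cost=20, card=20
step 2: join D via nl_idx
    card(P join D) = 20*80/(40) = 40
    cost = 20 + 20*7 + 40 = 200
step 3: join A via nl_idx
    card(P join A) = 40*250/(10) = 1000
    cost = 200 + 40*8 + 1000 = 1520
step 4: join C via nl
    card(P join C) = 1000*40/(20) = 2000
    cost = 1520 + 1000*40 = 41520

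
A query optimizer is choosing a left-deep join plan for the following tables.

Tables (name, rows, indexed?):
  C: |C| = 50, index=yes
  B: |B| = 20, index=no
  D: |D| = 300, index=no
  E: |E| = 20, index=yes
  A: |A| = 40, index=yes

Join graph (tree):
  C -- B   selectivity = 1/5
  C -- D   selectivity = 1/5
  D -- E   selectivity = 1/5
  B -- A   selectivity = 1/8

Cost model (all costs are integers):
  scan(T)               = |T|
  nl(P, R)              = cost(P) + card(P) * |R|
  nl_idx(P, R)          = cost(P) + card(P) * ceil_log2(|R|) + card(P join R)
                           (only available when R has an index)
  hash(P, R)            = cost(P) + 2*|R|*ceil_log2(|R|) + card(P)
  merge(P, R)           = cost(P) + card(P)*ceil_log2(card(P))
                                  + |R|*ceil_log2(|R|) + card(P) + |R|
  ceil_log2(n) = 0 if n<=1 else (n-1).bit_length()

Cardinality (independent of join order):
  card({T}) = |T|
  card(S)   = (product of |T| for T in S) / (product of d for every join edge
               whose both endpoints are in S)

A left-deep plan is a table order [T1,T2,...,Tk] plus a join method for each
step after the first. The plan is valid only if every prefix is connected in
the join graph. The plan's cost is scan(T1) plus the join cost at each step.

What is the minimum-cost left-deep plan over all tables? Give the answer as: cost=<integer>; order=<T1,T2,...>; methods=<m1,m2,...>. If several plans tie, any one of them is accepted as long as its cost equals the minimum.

cost=63280; order=D,E,C,B,A; methods=hash,hash,hash,hash

Selinger DP (subsets sized 1..n):
  {C}: scan cost=50, card=50
  {B}: scan cost=20, card=20
  {D}: scan cost=300, card=300
  {E}: scan cost=20, card=20
  {A}: scan cost=40, card=40
  {BC}: card=200; try (B,hash)→300, (C,nl_idx)→340, (C,merge)→490, (B,merge)→520, (C,hash)→640, (C,nl)→1020 …(+1); best=300 via (B,hash)
  {CD}: card=3000; try (C,hash)→1200, (D,merge)→3400, (C,merge)→3650, (C,nl_idx)→5100, (D,hash)→5500, (D,nl)→15050 …(+1); best=1200 via (C,hash)
  {AB}: card=100; try (A,nl_idx)→240, (B,hash)→280, (A,merge)→420, (B,merge)→440, (A,hash)→520, (A,nl)→820 …(+1); best=240 via (A,nl_idx)
  {DE}: card=1200; try (E,hash)→800, (E,nl_idx)→3000, (D,merge)→3140, (E,merge)→3420, (D,hash)→5440, (D,nl)→6020 …(+1); best=800 via (E,hash)
  {BCD}: card=12000; try (B,hash)→4400, (D,merge)→5100, (D,hash)→5900, (B,merge)→40320, (D,nl)→60300, (B,nl)→61200; best=4400 via (B,hash)
  {ABC}: card=1000; try (C,hash)→940, (A,hash)→980, (C,merge)→1390, (C,nl_idx)→1840, (A,merge)→2380, (A,nl_idx)→2500 …(+2); best=940 via (C,hash)
  {CDE}: card=12000; try (C,hash)→2600, (E,hash)→4400, (C,merge)→15550, (C,nl_idx)→20000, (E,nl_idx)→28200, (E,merge)→40320 …(+2); best=2600 via (C,hash)
  {BCDE}: card=48000; try (B,hash)→14800, (E,hash)→16600, (E,nl_idx)→112400, (B,merge)→182720, (E,merge)→184520, (B,nl)→242600 …(+1); best=14800 via (B,hash)
  {ABCD}: card=60000; try (D,hash)→7340, (D,merge)→14940, (A,hash)→16880, (A,nl_idx)→136400, (A,merge)→184680, (D,nl)→300940 …(+1); best=7340 via (D,hash)
  {ABCDE}: card=240000; try (A,hash)→63280, (E,hash)→67540, (A,nl_idx)→542800, (E,nl_idx)→547340, (A,merge)→831080, (E,merge)→1027460 …(+2); best=63280 via (A,hash)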